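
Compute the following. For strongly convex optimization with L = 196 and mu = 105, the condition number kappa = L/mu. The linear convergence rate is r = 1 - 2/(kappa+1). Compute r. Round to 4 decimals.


Step 1: Compute the condition number.
kappa = L/mu = 196/105 = 1.8667
Step 2: Compute the convergence rate.
r = 1 - 2/(kappa + 1) = 1 - 2*mu/(L + mu) = (L - mu)/(L + mu) = 91/301 = 0.3023


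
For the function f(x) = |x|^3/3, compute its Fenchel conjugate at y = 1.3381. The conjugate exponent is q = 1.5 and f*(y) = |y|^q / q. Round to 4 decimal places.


The conjugate exponent q satisfies 1/p + 1/q = 1.
p = 3, so q = 3/(3 - 1) = 1.5
|y|^q = 1.3381^1.5 = 1.5479
f*(1.3381) = 1.5479 / 1.5 = 1.0319


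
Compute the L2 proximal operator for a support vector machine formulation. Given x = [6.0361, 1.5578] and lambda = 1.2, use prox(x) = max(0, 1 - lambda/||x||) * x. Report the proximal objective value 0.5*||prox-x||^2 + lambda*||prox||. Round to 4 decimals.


Step 1: Compute ||x||.
||x|| = 6.2339
Step 2: Compute scaling factor.
scale = max(0, 1 - 1.2/6.2339) = 0.8075
Step 3: prox(x) = [4.8742, 1.2579]
||prox(x)|| = 5.0339
Step 4: Proximal objective.
0.5*||prox-x||^2 = 0.72
lambda*||prox|| = 6.0407
Total = 6.7607


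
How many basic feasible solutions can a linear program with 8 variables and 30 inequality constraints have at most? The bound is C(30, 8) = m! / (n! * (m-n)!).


Each vertex corresponds to some choice of n active constraints out of m, so the number of vertices is at most C(m, n) = m! / (n!(m-n)!).
m = 30, n = 8
Numerator: 30 * 29 * 28 * 27 * 26 * 25 * 24 * 23
Denominator: 8! = 40320
C(30, 8) = 5852925


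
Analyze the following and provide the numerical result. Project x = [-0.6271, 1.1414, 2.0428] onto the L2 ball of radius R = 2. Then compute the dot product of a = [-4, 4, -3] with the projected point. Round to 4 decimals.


Step 1: Compute ||x|| (intermediates to 6 decimals).
||x|| = sqrt((-0.6271)^2 + 1.1414^2 + 2.0428^2) = 2.422618
Step 2: Project.
Since ||x|| > R, scale = R/||x|| = 2/2.422618 = 0.825553, proj(x) = scale * x
proj(x) = [-0.517704, 0.942286, 1.68644]
Step 3: Dot product.
a^T * proj(x) = -4*(-0.517704) + 4*0.942286 - 3*1.68644 = 0.7806


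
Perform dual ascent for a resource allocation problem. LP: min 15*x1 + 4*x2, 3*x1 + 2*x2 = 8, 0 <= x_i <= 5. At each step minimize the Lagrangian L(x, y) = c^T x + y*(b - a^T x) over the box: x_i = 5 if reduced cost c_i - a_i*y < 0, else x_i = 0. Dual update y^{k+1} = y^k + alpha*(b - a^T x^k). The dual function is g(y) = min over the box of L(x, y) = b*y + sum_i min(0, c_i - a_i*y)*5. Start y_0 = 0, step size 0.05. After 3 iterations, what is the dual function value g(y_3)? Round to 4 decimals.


Dual ascent for LP: min 15*x1 + 4*x2, 3*x1 + 2*x2 = 8, 0 <= x_i <= 5
Step 1: y^k = 0.0, reduced costs: (15.0, 4.0)
  x^k = (0.0, 0.0), subgradient = b - a^T x = 8.0
  y^{k+1} = 0.0 + 0.05*8.0 = 0.4
Step 2: y^k = 0.4, reduced costs: (13.8, 3.2)
  x^k = (0.0, 0.0), subgradient = b - a^T x = 8.0
  y^{k+1} = 0.4 + 0.05*8.0 = 0.8
Step 3: y^k = 0.8, reduced costs: (12.6, 2.4)
  x^k = (0.0, 0.0), subgradient = b - a^T x = 8.0
  y^{k+1} = 0.8 + 0.05*8.0 = 1.2
Dual objective at y_3 = 1.2: reduced costs (11.4, 1.6), box minimizer x = (0.0, 0.0)
g(y_3) = b*y + (c1 - a1*y)*x1 + (c2 - a2*y)*x2 = 8*1.2 + 11.4*0.0 + 1.6*0.0 = 9.6 + 0.0 + 0.0 = 9.6


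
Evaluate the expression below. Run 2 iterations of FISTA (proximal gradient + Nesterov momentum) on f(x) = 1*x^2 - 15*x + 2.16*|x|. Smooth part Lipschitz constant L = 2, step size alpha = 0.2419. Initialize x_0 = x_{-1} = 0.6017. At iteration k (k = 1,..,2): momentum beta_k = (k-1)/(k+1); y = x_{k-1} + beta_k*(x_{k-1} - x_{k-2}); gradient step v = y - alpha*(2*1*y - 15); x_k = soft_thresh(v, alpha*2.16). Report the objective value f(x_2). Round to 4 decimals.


FISTA on f(x) = 1*x^2 - 15*x + 2.16*|x|
L = 2, alpha = 0.2419
Iteration 1: beta = 0.0, y = 0.6017 + 0.0*(0.6017 - 0.6017) = 0.6017
  grad(y) = -13.7966, v = y - alpha*grad = 3.9391
  prox(v) = soft_thresh(3.9391, 0.5225) = 3.4166
Iteration 2: beta = 0.3333, y = 3.4166 + 0.3333*(3.4166 - 0.6017) = 4.3549
  grad(y) = -6.2902, v = y - alpha*grad = 5.8765
  prox(v) = soft_thresh(5.8765, 0.5225) = 5.354
f(x_2) = 1*5.354^2 - 15*5.354 + 2.16*|5.354| = -40.08


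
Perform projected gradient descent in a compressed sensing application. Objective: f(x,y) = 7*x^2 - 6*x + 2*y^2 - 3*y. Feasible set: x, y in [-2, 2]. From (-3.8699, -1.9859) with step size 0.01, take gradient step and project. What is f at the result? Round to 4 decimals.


Step 1: Compute gradient at (-3.8699, -1.9859).
grad_x = 2*7*-3.8699 - 6 = -60.1786
grad_y = 2*2*-1.9859 - 3 = -10.9436
Step 2: Gradient step.
x_raw = -3.8699 - 0.01*-60.1786 = -3.2681
y_raw = -1.9859 - 0.01*-10.9436 = -1.8765
Step 3: Project onto [-2, 2].
x_proj = clip(-3.2681) = -2.0
y_proj = clip(-1.8765) = -1.8765
Step 4: Evaluate f.
f(-2.0, -1.8765) = 52.6716


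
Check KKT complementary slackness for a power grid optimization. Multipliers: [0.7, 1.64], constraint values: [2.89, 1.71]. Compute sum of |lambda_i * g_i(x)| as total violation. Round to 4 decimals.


KKT complementary slackness check:
lambda_1 * g_1 = 0.7 * 2.89 = 2.023
lambda_2 * g_2 = 1.64 * 1.71 = 2.8044
Total violation = 2.023 + 2.8044 = 4.8274


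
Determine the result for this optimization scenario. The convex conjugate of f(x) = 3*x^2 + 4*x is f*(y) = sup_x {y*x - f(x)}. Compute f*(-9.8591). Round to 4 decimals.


f*(y) = sup_x {y*x - a*x^2 - b*x} = sup_x {(y-b)*x - a*x^2}
FOC: (y - b) - 2a*x = 0 => x* = (y - b)/(2a)
x* = (-9.8591 - 4)/(2*3) = -2.3099
f*(-9.8591) = (y-b)^2/(4a) = (-9.8591 - 4)^2/(4*3)
= 192.0747/12 = 16.0062


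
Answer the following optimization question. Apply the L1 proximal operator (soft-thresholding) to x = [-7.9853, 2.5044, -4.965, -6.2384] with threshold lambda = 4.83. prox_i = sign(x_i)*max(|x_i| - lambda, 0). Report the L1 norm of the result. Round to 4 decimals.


Soft-thresholding with lambda = 4.83:
prox(-7.9853) = sign(-7.9853)*max(|-7.9853| - 4.83, 0) = -3.1553
prox(2.5044) = sign(2.5044)*max(|2.5044| - 4.83, 0) = 0.0
prox(-4.965) = sign(-4.965)*max(|-4.965| - 4.83, 0) = -0.135
prox(-6.2384) = sign(-6.2384)*max(|-6.2384| - 4.83, 0) = -1.4084
prox(x) = [-3.1553, 0.0, -0.135, -1.4084]
||prox(x)||_1 = 3.1553 + 0.0 + 0.135 + 1.4084 = 4.6987


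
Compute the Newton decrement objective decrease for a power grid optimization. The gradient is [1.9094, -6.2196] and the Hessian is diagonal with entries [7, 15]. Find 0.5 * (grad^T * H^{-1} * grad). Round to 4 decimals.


Step 1: H is diagonal, so H^(-1) * g = [0.2728, -0.4146].
Step 2: g^T H^(-1) g = sum_i g_i^2 / H_ii
  = (1.9094)^2/7 + (-6.2196)^2/15
  = 0.5208 + 2.5789 = 3.0997
Step 3: Objective decrease = 0.5 * g^T H^(-1) g = 1.5499


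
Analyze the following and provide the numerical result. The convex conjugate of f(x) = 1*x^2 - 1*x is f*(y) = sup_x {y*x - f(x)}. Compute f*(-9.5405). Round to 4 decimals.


f*(y) = sup_x {y*x - a*x^2 - b*x} = sup_x {(y-b)*x - a*x^2}
FOC: (y - b) - 2a*x = 0 => x* = (y - b)/(2a)
x* = (-9.5405 + 1)/(2*1) = -4.2703
f*(-9.5405) = (y-b)^2/(4a) = (-9.5405 + 1)^2/(4*1)
= 72.9401/4 = 18.235


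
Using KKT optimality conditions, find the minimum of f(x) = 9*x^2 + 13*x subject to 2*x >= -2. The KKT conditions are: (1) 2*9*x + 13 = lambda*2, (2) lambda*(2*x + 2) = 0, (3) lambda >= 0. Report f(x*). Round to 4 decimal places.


Step 1: Try lambda = 0 (constraint inactive).
Stationarity: 2*9*x + 13 = 0
x* = -13/(2*9) = -13/18 = -0.7222 (rounded; the exact value -13/18 is used below)
Check constraint: 2*-0.7222 = -1.4444 >= -2 -- satisfied.
Step 2: Compute optimal value.
f(x*) = 9*(-13/18)^2 + 13*(-13/18) = -4.6944


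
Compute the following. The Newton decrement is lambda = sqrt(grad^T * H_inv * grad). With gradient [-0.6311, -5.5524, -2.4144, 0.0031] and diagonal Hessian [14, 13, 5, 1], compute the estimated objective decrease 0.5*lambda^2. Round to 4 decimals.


Step 1: H is diagonal, so H^(-1) * g = [-0.0451, -0.4271, -0.4829, 0.0031].
Step 2: g^T H^(-1) g = sum_i g_i^2 / H_ii
  = (-0.6311)^2/14 + (-5.5524)^2/13 + (-2.4144)^2/5 + (0.0031)^2/1
  = 0.0284 + 2.3715 + 1.1659 + 0.0 = 3.5658
Step 3: Objective decrease = 0.5 * g^T H^(-1) g = 1.7829


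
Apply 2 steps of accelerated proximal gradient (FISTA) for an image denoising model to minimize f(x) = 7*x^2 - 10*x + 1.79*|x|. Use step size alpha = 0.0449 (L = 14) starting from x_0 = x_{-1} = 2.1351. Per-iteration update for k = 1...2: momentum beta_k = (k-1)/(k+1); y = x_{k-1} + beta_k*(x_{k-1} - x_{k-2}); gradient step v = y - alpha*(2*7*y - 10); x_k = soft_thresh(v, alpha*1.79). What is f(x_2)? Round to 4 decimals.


FISTA on f(x) = 7*x^2 - 10*x + 1.79*|x|
L = 14, alpha = 0.0449
Iteration 1: beta = 0.0, y = 2.1351 + 0.0*(2.1351 - 2.1351) = 2.1351
  grad(y) = 19.8914, v = y - alpha*grad = 1.242
  prox(v) = soft_thresh(1.242, 0.0804) = 1.1616
Iteration 2: beta = 0.3333, y = 1.1616 + 0.3333*(1.1616 - 2.1351) = 0.8371
  grad(y) = 1.7195, v = y - alpha*grad = 0.7599
  prox(v) = soft_thresh(0.7599, 0.0804) = 0.6795
f(x_2) = 7*0.6795^2 - 10*0.6795 + 1.79*|0.6795| = -2.3466


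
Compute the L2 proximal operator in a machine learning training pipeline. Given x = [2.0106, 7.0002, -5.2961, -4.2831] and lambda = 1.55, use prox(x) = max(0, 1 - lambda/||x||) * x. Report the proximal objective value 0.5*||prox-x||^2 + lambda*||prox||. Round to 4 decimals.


Step 1: Compute ||x||.
||x|| = 9.9719
Step 2: Compute scaling factor.
scale = max(0, 1 - 1.55/9.9719) = 0.8446
Step 3: prox(x) = [1.6981, 5.9121, -4.4729, -3.6173]
||prox(x)|| = 8.4219
Step 4: Proximal objective.
0.5*||prox-x||^2 = 1.2013
lambda*||prox|| = 13.0539
Total = 14.2552


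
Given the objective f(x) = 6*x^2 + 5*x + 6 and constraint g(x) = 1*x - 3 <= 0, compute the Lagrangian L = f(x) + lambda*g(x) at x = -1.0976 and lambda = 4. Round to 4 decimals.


Step 1: Evaluate f(x).
f(-1.0976) = 6*(-1.0976)^2 + 5*(-1.0976) + 6 = 7.7404
Step 2: Evaluate g(x).
g(-1.0976) = 1*-1.0976 - 3 = -4.0976
Step 3: Compute Lagrangian.
L = 7.7404 + 4*-4.0976 = -8.65


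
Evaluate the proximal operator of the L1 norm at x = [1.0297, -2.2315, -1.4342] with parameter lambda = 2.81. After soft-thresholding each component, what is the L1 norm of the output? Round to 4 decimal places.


Soft-thresholding with lambda = 2.81:
prox(1.0297) = sign(1.0297)*max(|1.0297| - 2.81, 0) = 0.0
prox(-2.2315) = sign(-2.2315)*max(|-2.2315| - 2.81, 0) = 0.0
prox(-1.4342) = sign(-1.4342)*max(|-1.4342| - 2.81, 0) = 0.0
prox(x) = [0.0, 0.0, 0.0]
||prox(x)||_1 = 0.0 + 0.0 + 0.0 = 0.0


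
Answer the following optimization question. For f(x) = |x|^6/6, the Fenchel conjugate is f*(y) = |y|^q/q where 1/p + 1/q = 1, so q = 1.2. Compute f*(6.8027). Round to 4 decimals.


The conjugate exponent q satisfies 1/p + 1/q = 1.
p = 6, so q = 6/(6 - 1) = 1.2
|y|^q = 6.8027^1.2 = 9.982
f*(6.8027) = 9.982 / 1.2 = 8.3183


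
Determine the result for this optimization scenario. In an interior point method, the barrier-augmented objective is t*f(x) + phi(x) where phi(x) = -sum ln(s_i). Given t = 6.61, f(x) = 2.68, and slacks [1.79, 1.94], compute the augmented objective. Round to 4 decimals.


Step 1: Compute log-barrier.
ln values: [0.5822, 0.6627]
phi = -(0.5822 + 0.6627) = -1.2449
Step 2: Compute augmented objective.
t*f(x) = 6.61*2.68 = 17.7148
Total = 17.7148 - 1.2449 = 16.4699


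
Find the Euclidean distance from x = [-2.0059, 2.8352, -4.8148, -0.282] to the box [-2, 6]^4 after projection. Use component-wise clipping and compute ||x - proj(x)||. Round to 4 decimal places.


Project each component onto [-2, 6].
clip(-2.0059) = -2.0, clip(2.8352) = 2.8352, clip(-4.8148) = -2.0, clip(-0.282) = -0.282
Projection = [-2.0, 2.8352, -2.0, -0.282]
Squared diffs: [0.0, 0.0, 7.9231, 0.0]
Distance = sqrt(7.9231) = 2.8148


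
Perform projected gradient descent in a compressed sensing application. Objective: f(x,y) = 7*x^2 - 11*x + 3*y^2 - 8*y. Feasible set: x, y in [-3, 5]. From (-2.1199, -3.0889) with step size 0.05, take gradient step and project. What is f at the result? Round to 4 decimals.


Step 1: Compute gradient at (-2.1199, -3.0889).
grad_x = 2*7*-2.1199 - 11 = -40.6786
grad_y = 2*3*-3.0889 - 8 = -26.5334
Step 2: Gradient step.
x_raw = -2.1199 - 0.05*-40.6786 = -0.086
y_raw = -3.0889 - 0.05*-26.5334 = -1.7622
Step 3: Project onto [-3, 5].
x_proj = clip(-0.086) = -0.086
y_proj = clip(-1.7622) = -1.7622
Step 4: Evaluate f.
f(-0.086, -1.7622) = 24.4116


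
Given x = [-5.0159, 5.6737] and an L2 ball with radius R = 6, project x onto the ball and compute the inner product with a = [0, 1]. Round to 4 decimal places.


Step 1: Compute ||x|| (intermediates to 6 decimals).
||x|| = sqrt((-5.0159)^2 + 5.6737^2) = 7.572986
Step 2: Project.
Since ||x|| > R, scale = R/||x|| = 6/7.572986 = 0.79229, proj(x) = scale * x
proj(x) = [-3.974047, 4.495216]
Step 3: Dot product.
a^T * proj(x) = 0*(-3.974047) + 1*4.495216 = 4.4952


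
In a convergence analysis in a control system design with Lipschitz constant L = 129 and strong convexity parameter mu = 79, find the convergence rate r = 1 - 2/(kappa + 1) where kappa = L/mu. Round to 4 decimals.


Step 1: Compute the condition number.
kappa = L/mu = 129/79 = 1.6329
Step 2: Compute the convergence rate.
r = 1 - 2/(kappa + 1) = 1 - 2*mu/(L + mu) = (L - mu)/(L + mu) = 50/208 = 0.2404


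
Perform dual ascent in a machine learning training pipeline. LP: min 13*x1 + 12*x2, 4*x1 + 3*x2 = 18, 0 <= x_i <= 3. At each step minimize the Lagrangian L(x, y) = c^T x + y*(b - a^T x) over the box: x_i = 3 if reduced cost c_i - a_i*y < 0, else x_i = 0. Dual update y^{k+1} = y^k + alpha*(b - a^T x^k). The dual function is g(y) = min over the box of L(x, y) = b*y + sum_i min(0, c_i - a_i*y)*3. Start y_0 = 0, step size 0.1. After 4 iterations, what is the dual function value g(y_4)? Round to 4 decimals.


Dual ascent for LP: min 13*x1 + 12*x2, 4*x1 + 3*x2 = 18, 0 <= x_i <= 3
Step 1: y^k = 0.0, reduced costs: (13.0, 12.0)
  x^k = (0.0, 0.0), subgradient = b - a^T x = 18.0
  y^{k+1} = 0.0 + 0.1*18.0 = 1.8
Step 2: y^k = 1.8, reduced costs: (5.8, 6.6)
  x^k = (0.0, 0.0), subgradient = b - a^T x = 18.0
  y^{k+1} = 1.8 + 0.1*18.0 = 3.6
Step 3: y^k = 3.6, reduced costs: (-1.4, 1.2)
  x^k = (3.0, 0.0), subgradient = b - a^T x = 6.0
  y^{k+1} = 3.6 + 0.1*6.0 = 4.2
Step 4: y^k = 4.2, reduced costs: (-3.8, -0.6)
  x^k = (3.0, 3.0), subgradient = b - a^T x = -3.0
  y^{k+1} = 4.2 + 0.1*-3.0 = 3.9
Dual objective at y_4 = 3.9: reduced costs (-2.6, 0.3), box minimizer x = (3.0, 0.0)
g(y_4) = b*y + (c1 - a1*y)*x1 + (c2 - a2*y)*x2 = 18*3.9 + (-2.6)*3.0 + 0.3*0.0 = 70.2 - 7.8 + 0.0 = 62.4


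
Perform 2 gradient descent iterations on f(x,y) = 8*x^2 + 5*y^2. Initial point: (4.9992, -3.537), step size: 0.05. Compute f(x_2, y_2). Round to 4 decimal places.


Gradient descent on f(x,y) = 8*x^2 + 5*y^2.
Starting point: (4.9992, -3.537), alpha = 0.05
Step 1: grad_x = 2*8*4.9992 = 79.9872, grad_y = 2*5*-3.537 = -35.37
  x_1 = 4.9992 - 0.05*79.9872 = 0.9998
  y_1 = -3.537 - 0.05*-35.37 = -1.7685
Step 2: grad_x = 2*8*0.9998 = 15.9974, grad_y = 2*5*-1.7685 = -17.685
  x_2 = 0.9998 - 0.05*15.9974 = 0.2
  y_2 = -1.7685 - 0.05*-17.685 = -0.8843
f(0.2, -0.8843) = 8*0.2^2 + 5*(-0.8843)^2 = 4.2294


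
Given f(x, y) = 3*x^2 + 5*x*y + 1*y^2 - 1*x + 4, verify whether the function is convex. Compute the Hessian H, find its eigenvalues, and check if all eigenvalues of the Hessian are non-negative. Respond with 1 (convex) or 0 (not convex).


The Hessian of f(x,y) = 3*x^2 + 5*x*y + 1*y^2 - 1*x + 4 is:
H = [[6, 5], [5, 2]]
Trace = 6 + 2 = 8
Determinant = 6*2 - (5)^2 = -13
Discriminant = (8)^2 - 4*-13 = 116.0
Eigenvalues: lambda_1 = -1.3852, lambda_2 = 9.3852
The function is not convex.

0


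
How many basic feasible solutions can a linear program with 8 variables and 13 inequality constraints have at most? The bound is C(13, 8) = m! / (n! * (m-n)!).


Each vertex corresponds to some choice of n active constraints out of m, so the number of vertices is at most C(m, n) = m! / (n!(m-n)!).
m = 13, n = 8
Numerator: 13 * 12 * 11 * 10 * 9 * 8 * 7 * 6
Denominator: 8! = 40320
C(13, 8) = 1287


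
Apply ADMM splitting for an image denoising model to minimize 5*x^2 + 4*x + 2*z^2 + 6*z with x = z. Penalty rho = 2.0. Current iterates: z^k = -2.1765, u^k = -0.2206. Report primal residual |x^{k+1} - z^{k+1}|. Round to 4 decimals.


ADMM iteration with rho = 2.0, z^k = -2.1765, u^k = -0.2206
Step 1: x-update.
Minimize 5*x^2 + 4*x + (2.0/2)*(x + 2.1765 - 0.2206)^2
FOC: (2*5 + 2.0)*x = -4 + 2.0*(-2.1765 + 0.2206)
x^{k+1} = -0.6593
Step 2: z-update.
Minimize 2*z^2 + 6*z + (2.0/2)*(-0.6593 - z - 0.2206)^2
FOC: (2*2 + 2.0)*z = -6 + 2.0*(-0.6593 - 0.2206)
z^{k+1} = -1.2933
Step 3: u-update.
u^{k+1} = -0.2206 - 0.6593 + 1.2933 = 0.4134
Step 4: Primal residual = |-0.6593 + 1.2933| = 0.634


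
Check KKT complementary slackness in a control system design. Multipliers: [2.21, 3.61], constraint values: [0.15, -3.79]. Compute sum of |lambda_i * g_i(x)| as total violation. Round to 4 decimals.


KKT complementary slackness check:
lambda_1 * g_1 = 2.21 * 0.15 = 0.3315
lambda_2 * g_2 = 3.61 * -3.79 = -13.6819
Total violation = 0.3315 + 13.6819 = 14.0134


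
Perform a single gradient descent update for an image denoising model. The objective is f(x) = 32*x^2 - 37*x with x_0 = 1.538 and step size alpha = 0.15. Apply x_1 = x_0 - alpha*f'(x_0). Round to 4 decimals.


We compute the gradient at x_0 and apply the update.
f'(x) = 64*x - 37
f'(1.538) = 64*1.538 - 37 = 61.432
x_1 = 1.538 - 0.15*61.432 = -7.6768


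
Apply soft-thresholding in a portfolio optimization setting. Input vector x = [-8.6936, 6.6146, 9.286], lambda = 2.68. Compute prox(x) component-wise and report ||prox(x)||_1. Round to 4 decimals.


Soft-thresholding with lambda = 2.68:
prox(-8.6936) = sign(-8.6936)*max(|-8.6936| - 2.68, 0) = -6.0136
prox(6.6146) = sign(6.6146)*max(|6.6146| - 2.68, 0) = 3.9346
prox(9.286) = sign(9.286)*max(|9.286| - 2.68, 0) = 6.606
prox(x) = [-6.0136, 3.9346, 6.606]
||prox(x)||_1 = 6.0136 + 3.9346 + 6.606 = 16.5542


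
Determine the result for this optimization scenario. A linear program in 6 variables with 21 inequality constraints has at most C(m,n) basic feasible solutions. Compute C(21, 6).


Each vertex corresponds to some choice of n active constraints out of m, so the number of vertices is at most C(m, n) = m! / (n!(m-n)!).
m = 21, n = 6
Numerator: 21 * 20 * 19 * 18 * 17 * 16
Denominator: 6! = 720
C(21, 6) = 54264


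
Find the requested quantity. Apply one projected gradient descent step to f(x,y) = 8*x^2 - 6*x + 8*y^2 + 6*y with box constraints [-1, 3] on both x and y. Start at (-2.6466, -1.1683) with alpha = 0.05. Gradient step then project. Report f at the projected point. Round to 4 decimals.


Step 1: Compute gradient at (-2.6466, -1.1683).
grad_x = 2*8*-2.6466 - 6 = -48.3456
grad_y = 2*8*-1.1683 + 6 = -12.6928
Step 2: Gradient step.
x_raw = -2.6466 - 0.05*-48.3456 = -0.2293
y_raw = -1.1683 - 0.05*-12.6928 = -0.5337
Step 3: Project onto [-1, 3].
x_proj = clip(-0.2293) = -0.2293
y_proj = clip(-0.5337) = -0.5337
Step 4: Evaluate f.
f(-0.2293, -0.5337) = 0.873


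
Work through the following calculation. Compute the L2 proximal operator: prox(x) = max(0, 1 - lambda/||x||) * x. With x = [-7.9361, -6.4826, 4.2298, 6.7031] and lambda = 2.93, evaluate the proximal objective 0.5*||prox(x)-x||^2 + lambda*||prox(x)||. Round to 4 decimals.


Step 1: Compute ||x||.
||x|| = 12.9549
Step 2: Compute scaling factor.
scale = max(0, 1 - 2.93/12.9549) = 0.7738
Step 3: prox(x) = [-6.1412, -5.0164, 3.2731, 5.1871]
||prox(x)|| = 10.0249
Step 4: Proximal objective.
0.5*||prox-x||^2 = 4.2925
lambda*||prox|| = 29.373
Total = 33.6653


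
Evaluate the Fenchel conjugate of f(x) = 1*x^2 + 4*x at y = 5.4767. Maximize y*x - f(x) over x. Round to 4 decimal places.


f*(y) = sup_x {y*x - a*x^2 - b*x} = sup_x {(y-b)*x - a*x^2}
FOC: (y - b) - 2a*x = 0 => x* = (y - b)/(2a)
x* = (5.4767 - 4)/(2*1) = 0.7384
f*(5.4767) = (y-b)^2/(4a) = (5.4767 - 4)^2/(4*1)
= 2.1806/4 = 0.5452


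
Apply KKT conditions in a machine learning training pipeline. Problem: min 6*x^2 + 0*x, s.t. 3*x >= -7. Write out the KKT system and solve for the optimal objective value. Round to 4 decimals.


Step 1: Try lambda = 0 (constraint inactive).
Stationarity: 2*6*x + 0 = 0
x* = 0/(2*6) = 0.0
Check constraint: 3*0.0 = 0.0 >= -7 -- satisfied.
Step 2: Compute optimal value.
f(x*) = 6*0.0^2 + 0*0.0 = 0.0


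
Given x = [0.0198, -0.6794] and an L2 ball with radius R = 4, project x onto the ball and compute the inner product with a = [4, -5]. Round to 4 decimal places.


Step 1: Compute ||x|| (intermediates to 6 decimals).
||x|| = sqrt(0.0198^2 + (-0.6794)^2) = 0.679688
Step 2: Project.
Since ||x|| <= R, proj = x (no scaling needed).
proj(x) = [0.0198, -0.6794]
Step 3: Dot product.
a^T * proj(x) = 4*0.0198 - 5*(-0.6794) = 3.4762


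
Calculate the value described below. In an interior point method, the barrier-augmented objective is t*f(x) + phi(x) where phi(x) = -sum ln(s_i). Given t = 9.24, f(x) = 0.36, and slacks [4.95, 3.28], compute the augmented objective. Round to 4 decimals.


Step 1: Compute log-barrier.
ln values: [1.5994, 1.1878]
phi = -(1.5994 + 1.1878) = -2.7872
Step 2: Compute augmented objective.
t*f(x) = 9.24*0.36 = 3.3264
Total = 3.3264 - 2.7872 = 0.5392


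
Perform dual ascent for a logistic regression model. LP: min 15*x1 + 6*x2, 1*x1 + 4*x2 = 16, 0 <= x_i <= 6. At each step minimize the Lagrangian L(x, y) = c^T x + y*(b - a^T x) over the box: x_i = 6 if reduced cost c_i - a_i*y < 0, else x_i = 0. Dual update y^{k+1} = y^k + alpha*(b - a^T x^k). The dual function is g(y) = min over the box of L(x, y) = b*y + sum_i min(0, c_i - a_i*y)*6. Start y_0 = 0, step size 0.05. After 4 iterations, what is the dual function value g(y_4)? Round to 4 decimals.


Dual ascent for LP: min 15*x1 + 6*x2, 1*x1 + 4*x2 = 16, 0 <= x_i <= 6
Step 1: y^k = 0.0, reduced costs: (15.0, 6.0)
  x^k = (0.0, 0.0), subgradient = b - a^T x = 16.0
  y^{k+1} = 0.0 + 0.05*16.0 = 0.8
Step 2: y^k = 0.8, reduced costs: (14.2, 2.8)
  x^k = (0.0, 0.0), subgradient = b - a^T x = 16.0
  y^{k+1} = 0.8 + 0.05*16.0 = 1.6
Step 3: y^k = 1.6, reduced costs: (13.4, -0.4)
  x^k = (0.0, 6.0), subgradient = b - a^T x = -8.0
  y^{k+1} = 1.6 + 0.05*-8.0 = 1.2
Step 4: y^k = 1.2, reduced costs: (13.8, 1.2)
  x^k = (0.0, 0.0), subgradient = b - a^T x = 16.0
  y^{k+1} = 1.2 + 0.05*16.0 = 2.0
Dual objective at y_4 = 2.0: reduced costs (13.0, -2.0), box minimizer x = (0.0, 6.0)
g(y_4) = b*y + (c1 - a1*y)*x1 + (c2 - a2*y)*x2 = 16*2.0 + 13.0*0.0 + (-2.0)*6.0 = 32.0 + 0.0 - 12.0 = 20.0


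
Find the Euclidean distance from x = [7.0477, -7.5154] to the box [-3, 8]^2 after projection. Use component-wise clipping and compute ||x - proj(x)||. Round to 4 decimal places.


Project each component onto [-3, 8].
clip(7.0477) = 7.0477, clip(-7.5154) = -3.0
Projection = [7.0477, -3.0]
Squared diffs: [0.0, 20.3888]
Distance = sqrt(20.3888) = 4.5154


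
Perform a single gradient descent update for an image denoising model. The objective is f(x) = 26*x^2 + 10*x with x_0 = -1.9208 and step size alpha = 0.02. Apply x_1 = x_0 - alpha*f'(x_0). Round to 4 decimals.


We compute the gradient at x_0 and apply the update.
f'(x) = 52*x + 10
f'(-1.9208) = 52*-1.9208 + 10 = -89.8816
x_1 = -1.9208 - 0.02*-89.8816 = -0.1232


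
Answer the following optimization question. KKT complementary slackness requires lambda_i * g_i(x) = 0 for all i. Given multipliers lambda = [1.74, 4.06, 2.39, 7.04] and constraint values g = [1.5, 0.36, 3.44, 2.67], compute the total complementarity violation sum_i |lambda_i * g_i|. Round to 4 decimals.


KKT complementary slackness check:
lambda_1 * g_1 = 1.74 * 1.5 = 2.61
lambda_2 * g_2 = 4.06 * 0.36 = 1.4616
lambda_3 * g_3 = 2.39 * 3.44 = 8.2216
lambda_4 * g_4 = 7.04 * 2.67 = 18.7968
Total violation = 2.61 + 1.4616 + 8.2216 + 18.7968 = 31.09


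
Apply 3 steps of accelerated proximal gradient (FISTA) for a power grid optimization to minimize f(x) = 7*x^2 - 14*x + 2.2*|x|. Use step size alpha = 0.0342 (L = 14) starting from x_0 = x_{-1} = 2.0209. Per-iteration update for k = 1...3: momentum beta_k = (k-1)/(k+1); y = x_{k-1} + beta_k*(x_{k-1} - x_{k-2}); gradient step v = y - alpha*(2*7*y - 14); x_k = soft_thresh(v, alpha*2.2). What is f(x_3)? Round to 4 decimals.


FISTA on f(x) = 7*x^2 - 14*x + 2.2*|x|
L = 14, alpha = 0.0342
Iteration 1: beta = 0.0, y = 2.0209 + 0.0*(2.0209 - 2.0209) = 2.0209
  grad(y) = 14.2926, v = y - alpha*grad = 1.5321
  prox(v) = soft_thresh(1.5321, 0.0752) = 1.4569
Iteration 2: beta = 0.3333, y = 1.4569 + 0.3333*(1.4569 - 2.0209) = 1.2688
  grad(y) = 3.7637, v = y - alpha*grad = 1.1401
  prox(v) = soft_thresh(1.1401, 0.0752) = 1.0649
Iteration 3: beta = 0.5, y = 1.0649 + 0.5*(1.0649 - 1.4569) = 0.8689
  grad(y) = -1.8355, v = y - alpha*grad = 0.9317
  prox(v) = soft_thresh(0.9317, 0.0752) = 0.8564
f(x_3) = 7*0.8564^2 - 14*0.8564 + 2.2*|0.8564| = -4.9716


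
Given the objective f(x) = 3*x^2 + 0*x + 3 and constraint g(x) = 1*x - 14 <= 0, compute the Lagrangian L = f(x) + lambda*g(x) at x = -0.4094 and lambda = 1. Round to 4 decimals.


Step 1: Evaluate f(x).
f(-0.4094) = 3*(-0.4094)^2 + 0*(-0.4094) + 3 = 3.5028
Step 2: Evaluate g(x).
g(-0.4094) = 1*-0.4094 - 14 = -14.4094
Step 3: Compute Lagrangian.
L = 3.5028 + 1*-14.4094 = -10.9066


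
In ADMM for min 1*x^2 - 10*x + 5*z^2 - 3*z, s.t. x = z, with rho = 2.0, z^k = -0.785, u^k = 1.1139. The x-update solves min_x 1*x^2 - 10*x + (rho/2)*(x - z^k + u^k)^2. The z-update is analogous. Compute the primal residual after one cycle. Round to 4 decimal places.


ADMM iteration with rho = 2.0, z^k = -0.785, u^k = 1.1139
Step 1: x-update.
Minimize 1*x^2 - 10*x + (2.0/2)*(x + 0.785 + 1.1139)^2
FOC: (2*1 + 2.0)*x = 10 + 2.0*(-0.785 - 1.1139)
x^{k+1} = 1.5506
Step 2: z-update.
Minimize 5*z^2 - 3*z + (2.0/2)*(1.5506 - z + 1.1139)^2
FOC: (2*5 + 2.0)*z = 3 + 2.0*(1.5506 + 1.1139)
z^{k+1} = 0.6941
Step 3: u-update.
u^{k+1} = 1.1139 + 1.5506 - 0.6941 = 1.9704
Step 4: Primal residual = |1.5506 - 0.6941| = 0.8565


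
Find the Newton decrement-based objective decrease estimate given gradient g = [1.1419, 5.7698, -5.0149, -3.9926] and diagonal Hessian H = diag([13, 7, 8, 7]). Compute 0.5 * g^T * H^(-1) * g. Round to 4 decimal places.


Step 1: H is diagonal, so H^(-1) * g = [0.0878, 0.8243, -0.6269, -0.5704].
Step 2: g^T H^(-1) g = sum_i g_i^2 / H_ii
  = (1.1419)^2/13 + (5.7698)^2/7 + (-5.0149)^2/8 + (-3.9926)^2/7
  = 0.1003 + 4.7558 + 3.1437 + 2.2773 = 10.277
Step 3: Objective decrease = 0.5 * g^T H^(-1) g = 5.1385


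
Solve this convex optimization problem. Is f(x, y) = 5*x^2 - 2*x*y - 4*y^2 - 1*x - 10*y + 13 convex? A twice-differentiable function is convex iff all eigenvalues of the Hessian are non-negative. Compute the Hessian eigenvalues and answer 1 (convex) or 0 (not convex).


The Hessian of f(x,y) = 5*x^2 - 2*x*y - 4*y^2 - 1*x - 10*y + 13 is:
H = [[10, -2], [-2, -8]]
Trace = 10 - 8 = 2
Determinant = 10*-8 - (-2)^2 = -84
Discriminant = (2)^2 - 4*-84 = 340.0
Eigenvalues: lambda_1 = -8.2195, lambda_2 = 10.2195
The function is not convex.

0


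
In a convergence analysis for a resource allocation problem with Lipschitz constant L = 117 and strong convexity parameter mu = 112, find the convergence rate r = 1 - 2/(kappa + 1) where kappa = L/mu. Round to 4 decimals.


Step 1: Compute the condition number.
kappa = L/mu = 117/112 = 1.0446
Step 2: Compute the convergence rate.
r = 1 - 2/(kappa + 1) = 1 - 2*mu/(L + mu) = (L - mu)/(L + mu) = 5/229 = 0.0218


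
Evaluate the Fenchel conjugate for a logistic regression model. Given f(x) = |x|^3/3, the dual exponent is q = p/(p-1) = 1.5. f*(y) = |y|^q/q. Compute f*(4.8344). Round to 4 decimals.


The conjugate exponent q satisfies 1/p + 1/q = 1.
p = 3, so q = 3/(3 - 1) = 1.5
|y|^q = 4.8344^1.5 = 10.6295
f*(4.8344) = 10.6295 / 1.5 = 7.0864


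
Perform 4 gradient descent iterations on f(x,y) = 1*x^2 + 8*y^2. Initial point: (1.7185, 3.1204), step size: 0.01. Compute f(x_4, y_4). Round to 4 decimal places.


Gradient descent on f(x,y) = 1*x^2 + 8*y^2.
Starting point: (1.7185, 3.1204), alpha = 0.01
Step 1: grad_x = 2*1*1.7185 = 3.437, grad_y = 2*8*3.1204 = 49.9264
  x_1 = 1.7185 - 0.01*3.437 = 1.6841
  y_1 = 3.1204 - 0.01*49.9264 = 2.6211
Step 2: grad_x = 2*1*1.6841 = 3.3683, grad_y = 2*8*2.6211 = 41.9382
  x_2 = 1.6841 - 0.01*3.3683 = 1.6504
  y_2 = 2.6211 - 0.01*41.9382 = 2.2018
Step 3: grad_x = 2*1*1.6504 = 3.3009, grad_y = 2*8*2.2018 = 35.2281
  x_3 = 1.6504 - 0.01*3.3009 = 1.6174
  y_3 = 2.2018 - 0.01*35.2281 = 1.8495
Step 4: grad_x = 2*1*1.6174 = 3.2349, grad_y = 2*8*1.8495 = 29.5916
  x_4 = 1.6174 - 0.01*3.2349 = 1.5851
  y_4 = 1.8495 - 0.01*29.5916 = 1.5536
f(1.5851, 1.5536) = 1*1.5851^2 + 8*1.5536^2 = 21.8208


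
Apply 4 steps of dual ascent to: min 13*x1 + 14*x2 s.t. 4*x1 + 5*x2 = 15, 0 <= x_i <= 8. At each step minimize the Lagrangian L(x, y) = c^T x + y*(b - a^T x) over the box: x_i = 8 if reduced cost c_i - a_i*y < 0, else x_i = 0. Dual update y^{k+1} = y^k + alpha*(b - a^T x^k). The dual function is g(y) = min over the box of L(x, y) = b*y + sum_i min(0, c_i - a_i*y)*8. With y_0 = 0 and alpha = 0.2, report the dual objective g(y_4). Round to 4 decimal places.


Dual ascent for LP: min 13*x1 + 14*x2, 4*x1 + 5*x2 = 15, 0 <= x_i <= 8
Step 1: y^k = 0.0, reduced costs: (13.0, 14.0)
  x^k = (0.0, 0.0), subgradient = b - a^T x = 15.0
  y^{k+1} = 0.0 + 0.2*15.0 = 3.0
Step 2: y^k = 3.0, reduced costs: (1.0, -1.0)
  x^k = (0.0, 8.0), subgradient = b - a^T x = -25.0
  y^{k+1} = 3.0 + 0.2*-25.0 = -2.0
Step 3: y^k = -2.0, reduced costs: (21.0, 24.0)
  x^k = (0.0, 0.0), subgradient = b - a^T x = 15.0
  y^{k+1} = -2.0 + 0.2*15.0 = 1.0
Step 4: y^k = 1.0, reduced costs: (9.0, 9.0)
  x^k = (0.0, 0.0), subgradient = b - a^T x = 15.0
  y^{k+1} = 1.0 + 0.2*15.0 = 4.0
Dual objective at y_4 = 4.0: reduced costs (-3.0, -6.0), box minimizer x = (8.0, 8.0)
g(y_4) = b*y + (c1 - a1*y)*x1 + (c2 - a2*y)*x2 = 15*4.0 + (-3.0)*8.0 + (-6.0)*8.0 = 60.0 - 24.0 - 48.0 = -12.0


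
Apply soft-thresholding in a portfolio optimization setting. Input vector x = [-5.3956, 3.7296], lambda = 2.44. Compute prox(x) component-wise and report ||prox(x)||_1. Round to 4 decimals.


Soft-thresholding with lambda = 2.44:
prox(-5.3956) = sign(-5.3956)*max(|-5.3956| - 2.44, 0) = -2.9556
prox(3.7296) = sign(3.7296)*max(|3.7296| - 2.44, 0) = 1.2896
prox(x) = [-2.9556, 1.2896]
||prox(x)||_1 = 2.9556 + 1.2896 = 4.2452


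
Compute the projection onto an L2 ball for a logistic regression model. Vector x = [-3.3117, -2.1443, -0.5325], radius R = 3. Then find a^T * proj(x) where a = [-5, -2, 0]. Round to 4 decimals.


Step 1: Compute ||x|| (intermediates to 6 decimals).
||x|| = sqrt((-3.3117)^2 + (-2.1443)^2 + (-0.5325)^2) = 3.981072
Step 2: Project.
Since ||x|| > R, scale = R/||x|| = 3/3.981072 = 0.753566, proj(x) = scale * x
proj(x) = [-2.495585, -1.615872, -0.401274]
Step 3: Dot product.
a^T * proj(x) = -5*(-2.495585) - 2*(-1.615872) + 0*(-0.401274) = 15.7097


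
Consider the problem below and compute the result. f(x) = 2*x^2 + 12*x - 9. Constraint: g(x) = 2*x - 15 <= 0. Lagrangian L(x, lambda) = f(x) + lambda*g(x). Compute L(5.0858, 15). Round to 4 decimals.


Step 1: Evaluate f(x).
f(5.0858) = 2*5.0858^2 + 12*5.0858 - 9 = 103.7603
Step 2: Evaluate g(x).
g(5.0858) = 2*5.0858 - 15 = -4.8284
Step 3: Compute Lagrangian.
L = 103.7603 + 15*-4.8284 = 31.3343


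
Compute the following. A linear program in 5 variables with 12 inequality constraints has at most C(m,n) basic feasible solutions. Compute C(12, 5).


Each vertex corresponds to some choice of n active constraints out of m, so the number of vertices is at most C(m, n) = m! / (n!(m-n)!).
m = 12, n = 5
Numerator: 12 * 11 * 10 * 9 * 8
Denominator: 5! = 120
C(12, 5) = 792


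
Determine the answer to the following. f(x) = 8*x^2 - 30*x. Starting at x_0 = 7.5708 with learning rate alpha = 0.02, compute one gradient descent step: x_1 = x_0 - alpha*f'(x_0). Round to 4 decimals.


We compute the gradient at x_0 and apply the update.
f'(x) = 16*x - 30
f'(7.5708) = 16*7.5708 - 30 = 91.1328
x_1 = 7.5708 - 0.02*91.1328 = 5.7481


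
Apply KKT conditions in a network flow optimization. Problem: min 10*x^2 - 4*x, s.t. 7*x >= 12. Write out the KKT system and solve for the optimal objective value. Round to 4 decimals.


Step 1: Try lambda = 0 (constraint inactive).
x_unc = 4/(2*10) = 0.2
Check: 7*0.2 = 1.4 < 12 -- violated!
Step 2: Constraint must be active: 7*x = 12
x* = 12/7 = 1.7143 (rounded; the exact value 12/7 is used below)
lambda = (2*10*(12/7) - 4)/7 = 4.3265
Step 3: Compute optimal value.
f(x*) = 10*(12/7)^2 - 4*(12/7) = 22.5306


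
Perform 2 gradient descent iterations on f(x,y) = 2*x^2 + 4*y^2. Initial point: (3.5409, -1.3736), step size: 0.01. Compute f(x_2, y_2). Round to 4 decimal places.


Gradient descent on f(x,y) = 2*x^2 + 4*y^2.
Starting point: (3.5409, -1.3736), alpha = 0.01
Step 1: grad_x = 2*2*3.5409 = 14.1636, grad_y = 2*4*-1.3736 = -10.9888
  x_1 = 3.5409 - 0.01*14.1636 = 3.3993
  y_1 = -1.3736 - 0.01*-10.9888 = -1.2637
Step 2: grad_x = 2*2*3.3993 = 13.5971, grad_y = 2*4*-1.2637 = -10.1097
  x_2 = 3.3993 - 0.01*13.5971 = 3.2633
  y_2 = -1.2637 - 0.01*-10.1097 = -1.1626
f(3.2633, -1.1626) = 2*3.2633^2 + 4*(-1.1626)^2 = 26.7049


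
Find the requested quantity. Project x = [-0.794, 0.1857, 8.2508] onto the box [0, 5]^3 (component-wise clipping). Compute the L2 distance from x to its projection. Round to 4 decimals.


Project each component onto [0, 5].
clip(-0.794) = 0.0, clip(0.1857) = 0.1857, clip(8.2508) = 5.0
Projection = [0.0, 0.1857, 5.0]
Squared diffs: [0.6304, 0.0, 10.5677]
Distance = sqrt(11.1981) = 3.3464


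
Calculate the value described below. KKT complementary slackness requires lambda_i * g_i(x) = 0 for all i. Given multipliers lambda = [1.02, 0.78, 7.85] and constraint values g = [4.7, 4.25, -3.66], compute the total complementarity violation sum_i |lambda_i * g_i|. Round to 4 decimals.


KKT complementary slackness check:
lambda_1 * g_1 = 1.02 * 4.7 = 4.794
lambda_2 * g_2 = 0.78 * 4.25 = 3.315
lambda_3 * g_3 = 7.85 * -3.66 = -28.731
Total violation = 4.794 + 3.315 + 28.731 = 36.84


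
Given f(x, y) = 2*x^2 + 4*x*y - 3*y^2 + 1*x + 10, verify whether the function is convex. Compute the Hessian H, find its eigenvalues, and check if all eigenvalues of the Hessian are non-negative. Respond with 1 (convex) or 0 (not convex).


The Hessian of f(x,y) = 2*x^2 + 4*x*y - 3*y^2 + 1*x + 10 is:
H = [[4, 4], [4, -6]]
Trace = 4 - 6 = -2
Determinant = 4*-6 - (4)^2 = -40
Discriminant = (-2)^2 - 4*-40 = 164.0
Eigenvalues: lambda_1 = -7.4031, lambda_2 = 5.4031
The function is not convex.

0


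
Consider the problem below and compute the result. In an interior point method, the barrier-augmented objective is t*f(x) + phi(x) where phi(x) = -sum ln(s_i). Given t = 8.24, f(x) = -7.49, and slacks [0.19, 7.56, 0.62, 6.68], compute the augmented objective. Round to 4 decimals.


Step 1: Compute log-barrier.
ln values: [-1.6607, 2.0229, -0.478, 1.8991]
phi = -(-1.6607 + 2.0229 - 0.478 + 1.8991) = -1.7832
Step 2: Compute augmented objective.
t*f(x) = 8.24*-7.49 = -61.7176
Total = -61.7176 - 1.7832 = -63.5008


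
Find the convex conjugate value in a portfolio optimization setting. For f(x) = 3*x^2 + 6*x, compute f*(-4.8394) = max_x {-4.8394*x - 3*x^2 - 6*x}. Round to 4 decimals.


f*(y) = sup_x {y*x - a*x^2 - b*x} = sup_x {(y-b)*x - a*x^2}
FOC: (y - b) - 2a*x = 0 => x* = (y - b)/(2a)
x* = (-4.8394 - 6)/(2*3) = -1.8066
f*(-4.8394) = (y-b)^2/(4a) = (-4.8394 - 6)^2/(4*3)
= 117.4926/12 = 9.791


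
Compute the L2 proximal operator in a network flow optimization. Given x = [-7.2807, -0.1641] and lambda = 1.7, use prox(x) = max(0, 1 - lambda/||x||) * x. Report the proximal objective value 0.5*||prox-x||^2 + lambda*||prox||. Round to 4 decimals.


Step 1: Compute ||x||.
||x|| = 7.2825
Step 2: Compute scaling factor.
scale = max(0, 1 - 1.7/7.2825) = 0.7666
Step 3: prox(x) = [-5.5811, -0.1258]
||prox(x)|| = 5.5825
Step 4: Proximal objective.
0.5*||prox-x||^2 = 1.445
lambda*||prox|| = 9.4903
Total = 10.9353


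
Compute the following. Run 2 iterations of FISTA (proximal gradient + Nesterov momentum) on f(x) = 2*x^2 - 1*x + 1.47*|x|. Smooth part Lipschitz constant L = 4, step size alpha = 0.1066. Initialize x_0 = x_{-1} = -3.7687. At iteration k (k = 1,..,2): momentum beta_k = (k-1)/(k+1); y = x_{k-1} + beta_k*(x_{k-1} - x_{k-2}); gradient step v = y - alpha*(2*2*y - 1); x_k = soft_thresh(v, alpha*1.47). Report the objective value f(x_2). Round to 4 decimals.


FISTA on f(x) = 2*x^2 - 1*x + 1.47*|x|
L = 4, alpha = 0.1066
Iteration 1: beta = 0.0, y = -3.7687 + 0.0*(-3.7687 + 3.7687) = -3.7687
  grad(y) = -16.0748, v = y - alpha*grad = -2.0551
  prox(v) = soft_thresh(-2.0551, 0.1567) = -1.8984
Iteration 2: beta = 0.3333, y = -1.8984 + 0.3333*(-1.8984 + 3.7687) = -1.275
  grad(y) = -6.1, v = y - alpha*grad = -0.6247
  prox(v) = soft_thresh(-0.6247, 0.1567) = -0.468
f(x_2) = 2*(-0.468)^2 - 1*(-0.468) + 1.47*|-0.468| = 1.5942


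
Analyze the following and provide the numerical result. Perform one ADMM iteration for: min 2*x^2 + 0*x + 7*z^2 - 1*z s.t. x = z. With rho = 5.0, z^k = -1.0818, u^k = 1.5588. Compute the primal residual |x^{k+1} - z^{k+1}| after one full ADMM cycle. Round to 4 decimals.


ADMM iteration with rho = 5.0, z^k = -1.0818, u^k = 1.5588
Step 1: x-update.
Minimize 2*x^2 + 0*x + (5.0/2)*(x + 1.0818 + 1.5588)^2
FOC: (2*2 + 5.0)*x = 0 + 5.0*(-1.0818 - 1.5588)
x^{k+1} = -1.467
Step 2: z-update.
Minimize 7*z^2 - 1*z + (5.0/2)*(-1.467 - z + 1.5588)^2
FOC: (2*7 + 5.0)*z = 1 + 5.0*(-1.467 + 1.5588)
z^{k+1} = 0.0768
Step 3: u-update.
u^{k+1} = 1.5588 - 1.467 - 0.0768 = 0.015
Step 4: Primal residual = |-1.467 - 0.0768| = 1.5438


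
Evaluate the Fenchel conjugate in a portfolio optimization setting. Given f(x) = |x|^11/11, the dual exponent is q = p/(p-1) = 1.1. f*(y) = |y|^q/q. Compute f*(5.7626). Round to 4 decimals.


The conjugate exponent q satisfies 1/p + 1/q = 1.
p = 11, so q = 11/(11 - 1) = 1.1
|y|^q = 5.7626^1.1 = 6.8656
f*(5.7626) = 6.8656 / 1.1 = 6.2415


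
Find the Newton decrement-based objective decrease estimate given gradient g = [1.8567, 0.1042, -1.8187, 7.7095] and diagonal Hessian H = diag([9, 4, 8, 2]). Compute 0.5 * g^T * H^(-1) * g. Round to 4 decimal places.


Step 1: H is diagonal, so H^(-1) * g = [0.2063, 0.0261, -0.2273, 3.8548].
Step 2: g^T H^(-1) g = sum_i g_i^2 / H_ii
  = (1.8567)^2/9 + (0.1042)^2/4 + (-1.8187)^2/8 + (7.7095)^2/2
  = 0.383 + 0.0027 + 0.4135 + 29.7182 = 30.5174
Step 3: Objective decrease = 0.5 * g^T H^(-1) g = 15.2587


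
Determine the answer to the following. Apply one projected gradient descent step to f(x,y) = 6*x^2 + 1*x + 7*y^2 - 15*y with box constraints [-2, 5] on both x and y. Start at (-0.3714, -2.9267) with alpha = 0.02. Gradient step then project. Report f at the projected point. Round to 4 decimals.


Step 1: Compute gradient at (-0.3714, -2.9267).
grad_x = 2*6*-0.3714 + 1 = -3.4568
grad_y = 2*7*-2.9267 - 15 = -55.9738
Step 2: Gradient step.
x_raw = -0.3714 - 0.02*-3.4568 = -0.3023
y_raw = -2.9267 - 0.02*-55.9738 = -1.8072
Step 3: Project onto [-2, 5].
x_proj = clip(-0.3023) = -0.3023
y_proj = clip(-1.8072) = -1.8072
Step 4: Evaluate f.
f(-0.3023, -1.8072) = 50.2167


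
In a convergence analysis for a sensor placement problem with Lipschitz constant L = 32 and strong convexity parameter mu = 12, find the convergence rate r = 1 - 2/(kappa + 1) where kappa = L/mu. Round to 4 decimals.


Step 1: Compute the condition number.
kappa = L/mu = 32/12 = 2.6667
Step 2: Compute the convergence rate.
r = 1 - 2/(kappa + 1) = 1 - 2*mu/(L + mu) = (L - mu)/(L + mu) = 20/44 = 0.4545


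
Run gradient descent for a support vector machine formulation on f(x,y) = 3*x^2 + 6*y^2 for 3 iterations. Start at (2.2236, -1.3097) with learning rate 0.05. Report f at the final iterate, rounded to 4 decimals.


Gradient descent on f(x,y) = 3*x^2 + 6*y^2.
Starting point: (2.2236, -1.3097), alpha = 0.05
Step 1: grad_x = 2*3*2.2236 = 13.3416, grad_y = 2*6*-1.3097 = -15.7164
  x_1 = 2.2236 - 0.05*13.3416 = 1.5565
  y_1 = -1.3097 - 0.05*-15.7164 = -0.5239
Step 2: grad_x = 2*3*1.5565 = 9.3391, grad_y = 2*6*-0.5239 = -6.2866
  x_2 = 1.5565 - 0.05*9.3391 = 1.0896
  y_2 = -0.5239 - 0.05*-6.2866 = -0.2096
Step 3: grad_x = 2*3*1.0896 = 6.5374, grad_y = 2*6*-0.2096 = -2.5146
  x_3 = 1.0896 - 0.05*6.5374 = 0.7627
  y_3 = -0.2096 - 0.05*-2.5146 = -0.0838
f(0.7627, -0.0838) = 3*0.7627^2 + 6*(-0.0838)^2 = 1.7873
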